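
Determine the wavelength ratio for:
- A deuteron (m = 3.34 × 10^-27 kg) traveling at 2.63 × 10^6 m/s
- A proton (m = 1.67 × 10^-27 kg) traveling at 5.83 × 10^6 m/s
λ₁/λ₂ = 1.11

Using λ = h/(mv):

λ₁ = h/(m₁v₁) = 7.54 × 10^-14 m
λ₂ = h/(m₂v₂) = 6.81 × 10^-14 m

Ratio λ₁/λ₂ = (m₂v₂)/(m₁v₁)
         = (1.67 × 10^-27 kg × 5.83 × 10^6 m/s) / (3.34 × 10^-27 kg × 2.63 × 10^6 m/s)
         = 1.11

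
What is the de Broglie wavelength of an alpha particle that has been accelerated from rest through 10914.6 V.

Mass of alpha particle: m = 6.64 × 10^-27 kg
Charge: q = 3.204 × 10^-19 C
9.72 × 10^-14 m

When a particle is accelerated through voltage V, it gains kinetic energy KE = qV.

The de Broglie wavelength is then λ = h/√(2mqV):

λ = h/√(2mqV)
λ = (6.626 × 10^-34 J·s) / √(2 × 6.64 × 10^-27 kg × 3.204 × 10^-19 C × 10914.6 V)
λ = 9.72 × 10^-14 m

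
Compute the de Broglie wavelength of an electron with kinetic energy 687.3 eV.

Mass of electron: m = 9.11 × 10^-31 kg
4.68 × 10^-11 m

Using λ = h/√(2mKE):

First convert KE to Joules: KE = 687.3 eV = 1.101 × 10^-16 J

λ = h/√(2mKE)
λ = (6.626 × 10^-34 J·s) / √(2 × 9.11 × 10^-31 kg × 1.101 × 10^-16 J)
λ = 4.68 × 10^-11 m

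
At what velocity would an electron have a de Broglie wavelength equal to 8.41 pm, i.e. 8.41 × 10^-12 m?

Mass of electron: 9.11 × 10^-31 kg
8.65 × 10^7 m/s

From λ = h/(mv), solve for v:

v = h/(mλ)
v = (6.626 × 10^-34 J·s) / (9.11 × 10^-31 kg × 8.41 × 10^-12 m)
v = 8.65 × 10^7 m/s

Note: This velocity is 28.8% of the speed of light, so relativistic corrections would be needed for a more accurate calculation.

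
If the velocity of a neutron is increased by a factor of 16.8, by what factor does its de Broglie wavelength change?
The wavelength decreases by a factor of 16.8.

From λ = h/(mv), the wavelength is inversely proportional to velocity:

λ ∝ 1/v

If v → 16.8v, then λ → λ/16.8

When velocity is increased by a factor of 16.8, the wavelength decreases by a factor of 16.8.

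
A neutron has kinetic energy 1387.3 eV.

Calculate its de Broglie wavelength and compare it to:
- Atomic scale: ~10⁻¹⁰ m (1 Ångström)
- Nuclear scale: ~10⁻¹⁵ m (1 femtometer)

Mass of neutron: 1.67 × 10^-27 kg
λ = 7.69 × 10^-13 m, which is between nuclear and atomic scales.

Using λ = h/√(2mKE):

KE = 1387.3 eV = 2.223 × 10^-16 J

λ = h/√(2mKE)
λ = (6.626 × 10^-34 J·s) / √(2 × 1.67 × 10^-27 kg × 2.223 × 10^-16 J)
λ = 7.69 × 10^-13 m

Comparison:
- Atomic scale (10⁻¹⁰ m): λ is 0.0077× this size
- Nuclear scale (10⁻¹⁵ m): λ is 7.7e+02× this size

The wavelength is between nuclear and atomic scales.

This wavelength is appropriate for probing atomic structure but too large for nuclear physics experiments.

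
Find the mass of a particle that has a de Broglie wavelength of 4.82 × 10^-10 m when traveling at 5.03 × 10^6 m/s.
2.73 × 10^-31 kg

From the de Broglie relation λ = h/(mv), we solve for m:

m = h/(λv)
m = (6.626 × 10^-34 J·s) / (4.82 × 10^-10 m × 5.03 × 10^6 m/s)
m = 2.73 × 10^-31 kg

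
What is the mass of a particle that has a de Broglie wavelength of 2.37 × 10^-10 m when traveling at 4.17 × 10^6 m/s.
6.70 × 10^-31 kg

From the de Broglie relation λ = h/(mv), we solve for m:

m = h/(λv)
m = (6.626 × 10^-34 J·s) / (2.37 × 10^-10 m × 4.17 × 10^6 m/s)
m = 6.70 × 10^-31 kg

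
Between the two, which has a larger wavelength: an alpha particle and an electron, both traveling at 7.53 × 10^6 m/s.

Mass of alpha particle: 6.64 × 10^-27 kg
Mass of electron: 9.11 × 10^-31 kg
The electron has the longer wavelength.

Using λ = h/(mv), since both particles have the same velocity, the wavelength depends only on mass.

For alpha particle: λ₁ = h/(m₁v) = 1.33 × 10^-14 m
For electron: λ₂ = h/(m₂v) = 9.66 × 10^-11 m

Since λ ∝ 1/m at constant velocity, the lighter particle has the longer wavelength.

The electron has the longer de Broglie wavelength.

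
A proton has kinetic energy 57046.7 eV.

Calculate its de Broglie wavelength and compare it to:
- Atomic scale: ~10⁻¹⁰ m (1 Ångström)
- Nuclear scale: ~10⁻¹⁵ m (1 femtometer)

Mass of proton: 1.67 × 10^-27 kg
λ = 1.20 × 10^-13 m, which is between nuclear and atomic scales.

Using λ = h/√(2mKE):

KE = 57046.7 eV = 9.140 × 10^-15 J

λ = h/√(2mKE)
λ = (6.626 × 10^-34 J·s) / √(2 × 1.67 × 10^-27 kg × 9.140 × 10^-15 J)
λ = 1.20 × 10^-13 m

Comparison:
- Atomic scale (10⁻¹⁰ m): λ is 0.0012× this size
- Nuclear scale (10⁻¹⁵ m): λ is 1.2e+02× this size

The wavelength is between nuclear and atomic scales.

This wavelength is appropriate for probing atomic structure but too large for nuclear physics experiments.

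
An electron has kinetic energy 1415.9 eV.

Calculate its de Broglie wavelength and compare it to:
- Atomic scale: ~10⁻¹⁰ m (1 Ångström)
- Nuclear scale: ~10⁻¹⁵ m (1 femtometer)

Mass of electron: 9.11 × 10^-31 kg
λ = 3.26 × 10^-11 m, which is between nuclear and atomic scales.

Using λ = h/√(2mKE):

KE = 1415.9 eV = 2.269 × 10^-16 J

λ = h/√(2mKE)
λ = (6.626 × 10^-34 J·s) / √(2 × 9.11 × 10^-31 kg × 2.269 × 10^-16 J)
λ = 3.26 × 10^-11 m

Comparison:
- Atomic scale (10⁻¹⁰ m): λ is 0.33× this size
- Nuclear scale (10⁻¹⁵ m): λ is 3.3e+04× this size

The wavelength is between nuclear and atomic scales.

This wavelength is appropriate for probing atomic structure but too large for nuclear physics experiments.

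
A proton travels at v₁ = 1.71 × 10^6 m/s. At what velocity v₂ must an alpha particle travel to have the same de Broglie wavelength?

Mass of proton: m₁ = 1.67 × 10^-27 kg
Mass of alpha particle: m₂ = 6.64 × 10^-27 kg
v₂ = 4.30 × 10^5 m/s

For equal de Broglie wavelengths: λ₁ = λ₂

h/(m₁v₁) = h/(m₂v₂)
m₁v₁ = m₂v₂
v₂ = v₁ · (m₁/m₂)

v₂ = 1.71 × 10^6 m/s × (1.67 × 10^-27 kg / 6.64 × 10^-27 kg)
v₂ = 4.30 × 10^5 m/s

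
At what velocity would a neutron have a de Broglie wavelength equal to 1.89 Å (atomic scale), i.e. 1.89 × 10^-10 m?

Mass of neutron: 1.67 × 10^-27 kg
2.10 × 10^3 m/s

From λ = h/(mv), solve for v:

v = h/(mλ)
v = (6.626 × 10^-34 J·s) / (1.67 × 10^-27 kg × 1.89 × 10^-10 m)
v = 2.10 × 10^3 m/s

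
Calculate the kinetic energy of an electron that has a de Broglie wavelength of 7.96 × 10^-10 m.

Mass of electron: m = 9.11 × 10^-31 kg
3.80 × 10^-19 J (or 2.37 eV)

From λ = h/√(2mKE), we solve for KE:

λ² = h²/(2mKE)
KE = h²/(2mλ²)
KE = (6.626 × 10^-34 J·s)² / (2 × 9.11 × 10^-31 kg × (7.96 × 10^-10 m)²)
KE = 3.80 × 10^-19 J
KE = 2.37 eV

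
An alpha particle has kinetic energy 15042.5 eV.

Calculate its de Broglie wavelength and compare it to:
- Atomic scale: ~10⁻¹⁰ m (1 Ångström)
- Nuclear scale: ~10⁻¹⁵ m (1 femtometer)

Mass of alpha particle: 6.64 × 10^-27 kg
λ = 1.17 × 10^-13 m, which is between nuclear and atomic scales.

Using λ = h/√(2mKE):

KE = 15042.5 eV = 2.410 × 10^-15 J

λ = h/√(2mKE)
λ = (6.626 × 10^-34 J·s) / √(2 × 6.64 × 10^-27 kg × 2.410 × 10^-15 J)
λ = 1.17 × 10^-13 m

Comparison:
- Atomic scale (10⁻¹⁰ m): λ is 0.0012× this size
- Nuclear scale (10⁻¹⁵ m): λ is 1.2e+02× this size

The wavelength is between nuclear and atomic scales.

This wavelength is appropriate for probing atomic structure but too large for nuclear physics experiments.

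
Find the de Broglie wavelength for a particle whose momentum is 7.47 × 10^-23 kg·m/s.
8.87 × 10^-12 m

Using the de Broglie relation λ = h/p:

λ = h/p
λ = (6.626 × 10^-34 J·s) / (7.47 × 10^-23 kg·m/s)
λ = 8.87 × 10^-12 m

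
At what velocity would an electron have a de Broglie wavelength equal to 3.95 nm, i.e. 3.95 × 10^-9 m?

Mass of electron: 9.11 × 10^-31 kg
1.84 × 10^5 m/s

From λ = h/(mv), solve for v:

v = h/(mλ)
v = (6.626 × 10^-34 J·s) / (9.11 × 10^-31 kg × 3.95 × 10^-9 m)
v = 1.84 × 10^5 m/s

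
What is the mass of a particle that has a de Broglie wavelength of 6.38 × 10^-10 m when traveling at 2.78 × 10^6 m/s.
3.74 × 10^-31 kg

From the de Broglie relation λ = h/(mv), we solve for m:

m = h/(λv)
m = (6.626 × 10^-34 J·s) / (6.38 × 10^-10 m × 2.78 × 10^6 m/s)
m = 3.74 × 10^-31 kg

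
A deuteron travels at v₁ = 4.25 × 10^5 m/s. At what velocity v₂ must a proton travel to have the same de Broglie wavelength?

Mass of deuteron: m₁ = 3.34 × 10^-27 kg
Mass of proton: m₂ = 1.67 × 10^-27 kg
v₂ = 8.50 × 10^5 m/s

For equal de Broglie wavelengths: λ₁ = λ₂

h/(m₁v₁) = h/(m₂v₂)
m₁v₁ = m₂v₂
v₂ = v₁ · (m₁/m₂)

v₂ = 4.25 × 10^5 m/s × (3.34 × 10^-27 kg / 1.67 × 10^-27 kg)
v₂ = 8.50 × 10^5 m/s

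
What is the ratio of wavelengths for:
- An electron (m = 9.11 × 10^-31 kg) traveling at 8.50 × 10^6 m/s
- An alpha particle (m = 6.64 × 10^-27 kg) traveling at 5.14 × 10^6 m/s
λ₁/λ₂ = 4.41 × 10^3

Using λ = h/(mv):

λ₁ = h/(m₁v₁) = 8.56 × 10^-11 m
λ₂ = h/(m₂v₂) = 1.94 × 10^-14 m

Ratio λ₁/λ₂ = (m₂v₂)/(m₁v₁)
         = (6.64 × 10^-27 kg × 5.14 × 10^6 m/s) / (9.11 × 10^-31 kg × 8.50 × 10^6 m/s)
         = 4.41 × 10^3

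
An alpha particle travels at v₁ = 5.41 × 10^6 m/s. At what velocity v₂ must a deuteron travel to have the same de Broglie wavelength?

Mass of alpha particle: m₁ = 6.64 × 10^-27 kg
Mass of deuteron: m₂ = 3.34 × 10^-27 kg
v₂ = 1.08 × 10^7 m/s

For equal de Broglie wavelengths: λ₁ = λ₂

h/(m₁v₁) = h/(m₂v₂)
m₁v₁ = m₂v₂
v₂ = v₁ · (m₁/m₂)

v₂ = 5.41 × 10^6 m/s × (6.64 × 10^-27 kg / 3.34 × 10^-27 kg)
v₂ = 1.08 × 10^7 m/s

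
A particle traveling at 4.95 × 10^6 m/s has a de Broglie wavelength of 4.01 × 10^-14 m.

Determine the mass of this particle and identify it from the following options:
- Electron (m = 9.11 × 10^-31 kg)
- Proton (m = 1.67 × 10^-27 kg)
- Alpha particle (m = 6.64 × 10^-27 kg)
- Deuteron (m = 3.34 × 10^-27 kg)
The particle is a deuteron.

From λ = h/(mv), solve for mass:

m = h/(λv)
m = (6.626 × 10^-34 J·s) / (4.01 × 10^-14 m × 4.95 × 10^6 m/s)
m = 3.34 × 10^-27 kg

Comparing with the listed masses, this is closest to a deuteron.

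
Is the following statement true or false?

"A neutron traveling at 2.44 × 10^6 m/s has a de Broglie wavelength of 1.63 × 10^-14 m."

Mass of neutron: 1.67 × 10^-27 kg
False

The claim is incorrect.

Using λ = h/(mv):
λ = (6.626 × 10^-34 J·s) / (1.67 × 10^-27 kg × 2.44 × 10^6 m/s)
λ = 1.63 × 10^-13 m

The actual wavelength differs from the claimed 1.63 × 10^-14 m.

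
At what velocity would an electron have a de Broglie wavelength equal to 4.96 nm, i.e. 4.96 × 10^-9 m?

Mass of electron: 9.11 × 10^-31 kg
1.47 × 10^5 m/s

From λ = h/(mv), solve for v:

v = h/(mλ)
v = (6.626 × 10^-34 J·s) / (9.11 × 10^-31 kg × 4.96 × 10^-9 m)
v = 1.47 × 10^5 m/s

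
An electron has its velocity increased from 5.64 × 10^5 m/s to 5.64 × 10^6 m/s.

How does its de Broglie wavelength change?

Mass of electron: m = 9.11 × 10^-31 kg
The wavelength decreases by a factor of 10.

Using λ = h/(mv):

Initial wavelength: λ₁ = h/(mv₁) = 1.29 × 10^-9 m
Final wavelength: λ₂ = h/(mv₂) = 1.29 × 10^-10 m

Since λ ∝ 1/v, when velocity increases by a factor of 10, the wavelength decreases by a factor of 10.

λ₂/λ₁ = v₁/v₂ = 1/10

The wavelength decreases by a factor of 10.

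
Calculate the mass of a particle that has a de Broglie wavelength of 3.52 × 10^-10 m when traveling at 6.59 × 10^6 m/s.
2.86 × 10^-31 kg

From the de Broglie relation λ = h/(mv), we solve for m:

m = h/(λv)
m = (6.626 × 10^-34 J·s) / (3.52 × 10^-10 m × 6.59 × 10^6 m/s)
m = 2.86 × 10^-31 kg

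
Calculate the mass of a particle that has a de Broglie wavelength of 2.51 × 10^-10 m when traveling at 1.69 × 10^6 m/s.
1.56 × 10^-30 kg

From the de Broglie relation λ = h/(mv), we solve for m:

m = h/(λv)
m = (6.626 × 10^-34 J·s) / (2.51 × 10^-10 m × 1.69 × 10^6 m/s)
m = 1.56 × 10^-30 kg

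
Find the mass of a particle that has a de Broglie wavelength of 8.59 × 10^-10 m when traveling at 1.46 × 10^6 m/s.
5.28 × 10^-31 kg

From the de Broglie relation λ = h/(mv), we solve for m:

m = h/(λv)
m = (6.626 × 10^-34 J·s) / (8.59 × 10^-10 m × 1.46 × 10^6 m/s)
m = 5.28 × 10^-31 kg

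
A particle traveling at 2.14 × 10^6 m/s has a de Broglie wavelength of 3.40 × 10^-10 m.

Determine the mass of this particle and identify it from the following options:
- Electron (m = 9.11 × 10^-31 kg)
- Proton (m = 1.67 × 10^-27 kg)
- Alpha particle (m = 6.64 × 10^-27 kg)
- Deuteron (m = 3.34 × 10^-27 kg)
The particle is an electron.

From λ = h/(mv), solve for mass:

m = h/(λv)
m = (6.626 × 10^-34 J·s) / (3.40 × 10^-10 m × 2.14 × 10^6 m/s)
m = 9.11 × 10^-31 kg

Comparing with the listed masses, this is closest to an electron.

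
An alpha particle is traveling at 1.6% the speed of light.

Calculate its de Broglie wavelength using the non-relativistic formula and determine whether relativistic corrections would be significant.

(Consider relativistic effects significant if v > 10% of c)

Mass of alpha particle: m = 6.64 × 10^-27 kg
No, relativistic corrections are not needed.

Using the non-relativistic de Broglie formula λ = h/(mv):

v = 1.6% × c = 4.797 × 10^6 m/s

λ = h/(mv)
λ = (6.626 × 10^-34 J·s) / (6.64 × 10^-27 kg × 4.797 × 10^6 m/s)
λ = 2.08 × 10^-14 m

Since v = 1.6% of c < 10% of c, relativistic corrections are NOT significant and this non-relativistic result is a good approximation.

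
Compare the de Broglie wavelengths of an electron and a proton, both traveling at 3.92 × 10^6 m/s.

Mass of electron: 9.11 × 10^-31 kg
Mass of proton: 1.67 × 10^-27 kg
The electron has the longer wavelength.

Using λ = h/(mv), since both particles have the same velocity, the wavelength depends only on mass.

For electron: λ₁ = h/(m₁v) = 1.86 × 10^-10 m
For proton: λ₂ = h/(m₂v) = 1.01 × 10^-13 m

Since λ ∝ 1/m at constant velocity, the lighter particle has the longer wavelength.

The electron has the longer de Broglie wavelength.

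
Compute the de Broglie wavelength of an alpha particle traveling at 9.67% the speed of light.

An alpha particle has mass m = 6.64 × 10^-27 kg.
3.44 × 10^-15 m

Using the de Broglie relation λ = h/(mv):

v = 9.67% × c = 2.899 × 10^7 m/s

λ = h/(mv)
λ = (6.626 × 10^-34 J·s) / (6.64 × 10^-27 kg × 2.899 × 10^7 m/s)
λ = 3.44 × 10^-15 m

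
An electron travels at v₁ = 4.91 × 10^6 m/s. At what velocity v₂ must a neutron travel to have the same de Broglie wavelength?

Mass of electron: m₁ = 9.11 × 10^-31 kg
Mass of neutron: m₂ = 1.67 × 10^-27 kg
v₂ = 2.68 × 10^3 m/s

For equal de Broglie wavelengths: λ₁ = λ₂

h/(m₁v₁) = h/(m₂v₂)
m₁v₁ = m₂v₂
v₂ = v₁ · (m₁/m₂)

v₂ = 4.91 × 10^6 m/s × (9.11 × 10^-31 kg / 1.67 × 10^-27 kg)
v₂ = 2.68 × 10^3 m/s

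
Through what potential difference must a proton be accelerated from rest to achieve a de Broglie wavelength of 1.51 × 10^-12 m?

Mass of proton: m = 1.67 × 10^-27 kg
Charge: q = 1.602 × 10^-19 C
360 V

From λ = h/√(2mqV), we solve for V:

λ² = h²/(2mqV)
V = h²/(2mqλ²)
V = (6.626 × 10^-34 J·s)² / (2 × 1.67 × 10^-27 kg × 1.602 × 10^-19 C × (1.51 × 10^-12 m)²)
V = 360 V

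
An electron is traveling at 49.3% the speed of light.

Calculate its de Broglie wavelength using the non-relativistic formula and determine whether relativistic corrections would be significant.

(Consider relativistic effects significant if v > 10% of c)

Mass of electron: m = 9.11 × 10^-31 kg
Yes, relativistic corrections are needed.

Using the non-relativistic de Broglie formula λ = h/(mv):

v = 49.3% × c = 1.478 × 10^8 m/s

λ = h/(mv)
λ = (6.626 × 10^-34 J·s) / (9.11 × 10^-31 kg × 1.478 × 10^8 m/s)
λ = 4.92 × 10^-12 m

Since v = 49.3% of c > 10% of c, relativistic corrections ARE significant and the actual wavelength would differ from this non-relativistic estimate.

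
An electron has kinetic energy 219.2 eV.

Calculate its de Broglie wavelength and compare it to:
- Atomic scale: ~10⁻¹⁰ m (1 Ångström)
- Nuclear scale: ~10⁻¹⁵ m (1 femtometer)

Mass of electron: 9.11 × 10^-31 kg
λ = 8.28 × 10^-11 m, which is between nuclear and atomic scales.

Using λ = h/√(2mKE):

KE = 219.2 eV = 3.512 × 10^-17 J

λ = h/√(2mKE)
λ = (6.626 × 10^-34 J·s) / √(2 × 9.11 × 10^-31 kg × 3.512 × 10^-17 J)
λ = 8.28 × 10^-11 m

Comparison:
- Atomic scale (10⁻¹⁰ m): λ is 0.83× this size
- Nuclear scale (10⁻¹⁵ m): λ is 8.3e+04× this size

The wavelength is between nuclear and atomic scales.

This wavelength is appropriate for probing atomic structure but too large for nuclear physics experiments.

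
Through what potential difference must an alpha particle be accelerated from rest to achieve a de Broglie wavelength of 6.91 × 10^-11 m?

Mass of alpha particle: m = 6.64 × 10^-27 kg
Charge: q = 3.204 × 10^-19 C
2.16 × 10^-2 V

From λ = h/√(2mqV), we solve for V:

λ² = h²/(2mqV)
V = h²/(2mqλ²)
V = (6.626 × 10^-34 J·s)² / (2 × 6.64 × 10^-27 kg × 3.204 × 10^-19 C × (6.91 × 10^-11 m)²)
V = 2.16 × 10^-2 V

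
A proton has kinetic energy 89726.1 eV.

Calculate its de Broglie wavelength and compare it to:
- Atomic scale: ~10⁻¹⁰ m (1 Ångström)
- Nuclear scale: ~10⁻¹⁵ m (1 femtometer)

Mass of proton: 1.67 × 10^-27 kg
λ = 9.56 × 10^-14 m, which is between nuclear and atomic scales.

Using λ = h/√(2mKE):

KE = 89726.1 eV = 1.438 × 10^-14 J

λ = h/√(2mKE)
λ = (6.626 × 10^-34 J·s) / √(2 × 1.67 × 10^-27 kg × 1.438 × 10^-14 J)
λ = 9.56 × 10^-14 m

Comparison:
- Atomic scale (10⁻¹⁰ m): λ is 0.00096× this size
- Nuclear scale (10⁻¹⁵ m): λ is 96× this size

The wavelength is between nuclear and atomic scales.

This wavelength is appropriate for probing atomic structure but too large for nuclear physics experiments.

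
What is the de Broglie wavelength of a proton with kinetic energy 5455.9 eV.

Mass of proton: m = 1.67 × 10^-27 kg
3.88 × 10^-13 m

Using λ = h/√(2mKE):

First convert KE to Joules: KE = 5455.9 eV = 8.741 × 10^-16 J

λ = h/√(2mKE)
λ = (6.626 × 10^-34 J·s) / √(2 × 1.67 × 10^-27 kg × 8.741 × 10^-16 J)
λ = 3.88 × 10^-13 m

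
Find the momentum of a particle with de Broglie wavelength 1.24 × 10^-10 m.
5.34 × 10^-24 kg·m/s

From the de Broglie relation λ = h/p, we solve for p:

p = h/λ
p = (6.626 × 10^-34 J·s) / (1.24 × 10^-10 m)
p = 5.34 × 10^-24 kg·m/s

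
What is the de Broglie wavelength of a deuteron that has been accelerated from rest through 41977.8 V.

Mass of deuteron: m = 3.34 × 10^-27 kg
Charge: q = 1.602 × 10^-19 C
9.89 × 10^-14 m

When a particle is accelerated through voltage V, it gains kinetic energy KE = qV.

The de Broglie wavelength is then λ = h/√(2mqV):

λ = h/√(2mqV)
λ = (6.626 × 10^-34 J·s) / √(2 × 3.34 × 10^-27 kg × 1.602 × 10^-19 C × 41977.8 V)
λ = 9.89 × 10^-14 m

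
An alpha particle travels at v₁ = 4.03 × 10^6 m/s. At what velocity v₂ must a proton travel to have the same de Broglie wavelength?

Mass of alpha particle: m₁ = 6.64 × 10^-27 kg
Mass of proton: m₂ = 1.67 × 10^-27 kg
v₂ = 1.60 × 10^7 m/s

For equal de Broglie wavelengths: λ₁ = λ₂

h/(m₁v₁) = h/(m₂v₂)
m₁v₁ = m₂v₂
v₂ = v₁ · (m₁/m₂)

v₂ = 4.03 × 10^6 m/s × (6.64 × 10^-27 kg / 1.67 × 10^-27 kg)
v₂ = 1.60 × 10^7 m/s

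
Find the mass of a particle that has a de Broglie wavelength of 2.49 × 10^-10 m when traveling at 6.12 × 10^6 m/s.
4.35 × 10^-31 kg

From the de Broglie relation λ = h/(mv), we solve for m:

m = h/(λv)
m = (6.626 × 10^-34 J·s) / (2.49 × 10^-10 m × 6.12 × 10^6 m/s)
m = 4.35 × 10^-31 kg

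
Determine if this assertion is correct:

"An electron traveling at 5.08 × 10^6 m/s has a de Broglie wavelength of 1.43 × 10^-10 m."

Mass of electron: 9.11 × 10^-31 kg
True

The claim is correct.

Using λ = h/(mv):
λ = (6.626 × 10^-34 J·s) / (9.11 × 10^-31 kg × 5.08 × 10^6 m/s)
λ = 1.43 × 10^-10 m

This matches the claimed value.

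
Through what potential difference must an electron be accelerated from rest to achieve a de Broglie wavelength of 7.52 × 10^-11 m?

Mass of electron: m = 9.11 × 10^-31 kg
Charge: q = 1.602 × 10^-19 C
266 V

From λ = h/√(2mqV), we solve for V:

λ² = h²/(2mqV)
V = h²/(2mqλ²)
V = (6.626 × 10^-34 J·s)² / (2 × 9.11 × 10^-31 kg × 1.602 × 10^-19 C × (7.52 × 10^-11 m)²)
V = 266 V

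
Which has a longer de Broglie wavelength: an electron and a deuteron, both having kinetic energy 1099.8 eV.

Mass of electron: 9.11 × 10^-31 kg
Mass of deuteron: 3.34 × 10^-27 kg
The electron has the longer wavelength.

Using λ = h/√(2mKE):

For electron: λ₁ = h/√(2m₁KE) = 3.70 × 10^-11 m
For deuteron: λ₂ = h/√(2m₂KE) = 6.11 × 10^-13 m

Since λ ∝ 1/√m at constant kinetic energy, the lighter particle has the longer wavelength.

The electron has the longer de Broglie wavelength.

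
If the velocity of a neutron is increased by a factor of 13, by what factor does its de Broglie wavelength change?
The wavelength decreases by a factor of 13.

From λ = h/(mv), the wavelength is inversely proportional to velocity:

λ ∝ 1/v

If v → 13v, then λ → λ/13

When velocity is increased by a factor of 13, the wavelength decreases by a factor of 13.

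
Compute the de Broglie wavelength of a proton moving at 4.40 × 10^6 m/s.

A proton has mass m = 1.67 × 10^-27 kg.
9.02 × 10^-14 m

Using the de Broglie relation λ = h/(mv):

λ = h/(mv)
λ = (6.626 × 10^-34 J·s) / (1.67 × 10^-27 kg × 4.40 × 10^6 m/s)
λ = 9.02 × 10^-14 m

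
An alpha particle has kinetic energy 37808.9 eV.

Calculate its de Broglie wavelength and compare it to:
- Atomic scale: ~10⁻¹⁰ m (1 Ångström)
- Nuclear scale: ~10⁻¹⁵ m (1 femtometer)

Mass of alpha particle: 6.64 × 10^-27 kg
λ = 7.39 × 10^-14 m, which is between nuclear and atomic scales.

Using λ = h/√(2mKE):

KE = 37808.9 eV = 6.058 × 10^-15 J

λ = h/√(2mKE)
λ = (6.626 × 10^-34 J·s) / √(2 × 6.64 × 10^-27 kg × 6.058 × 10^-15 J)
λ = 7.39 × 10^-14 m

Comparison:
- Atomic scale (10⁻¹⁰ m): λ is 0.00074× this size
- Nuclear scale (10⁻¹⁵ m): λ is 74× this size

The wavelength is between nuclear and atomic scales.

This wavelength is appropriate for probing atomic structure but too large for nuclear physics experiments.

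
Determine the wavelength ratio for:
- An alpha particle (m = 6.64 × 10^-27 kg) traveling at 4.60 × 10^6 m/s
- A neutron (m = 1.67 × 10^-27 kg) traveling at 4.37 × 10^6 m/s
λ₁/λ₂ = 0.239

Using λ = h/(mv):

λ₁ = h/(m₁v₁) = 2.17 × 10^-14 m
λ₂ = h/(m₂v₂) = 9.08 × 10^-14 m

Ratio λ₁/λ₂ = (m₂v₂)/(m₁v₁)
         = (1.67 × 10^-27 kg × 4.37 × 10^6 m/s) / (6.64 × 10^-27 kg × 4.60 × 10^6 m/s)
         = 0.239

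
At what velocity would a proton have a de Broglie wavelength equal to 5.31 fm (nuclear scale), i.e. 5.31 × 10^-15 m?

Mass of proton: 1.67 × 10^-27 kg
7.47 × 10^7 m/s

From λ = h/(mv), solve for v:

v = h/(mλ)
v = (6.626 × 10^-34 J·s) / (1.67 × 10^-27 kg × 5.31 × 10^-15 m)
v = 7.47 × 10^7 m/s

Note: This velocity is 24.9% of the speed of light, so relativistic corrections would be needed for a more accurate calculation.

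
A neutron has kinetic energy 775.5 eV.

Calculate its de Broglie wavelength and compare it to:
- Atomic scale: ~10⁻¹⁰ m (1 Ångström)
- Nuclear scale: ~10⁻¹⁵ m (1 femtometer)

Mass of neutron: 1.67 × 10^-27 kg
λ = 1.03 × 10^-12 m, which is between nuclear and atomic scales.

Using λ = h/√(2mKE):

KE = 775.5 eV = 1.242 × 10^-16 J

λ = h/√(2mKE)
λ = (6.626 × 10^-34 J·s) / √(2 × 1.67 × 10^-27 kg × 1.242 × 10^-16 J)
λ = 1.03 × 10^-12 m

Comparison:
- Atomic scale (10⁻¹⁰ m): λ is 0.01× this size
- Nuclear scale (10⁻¹⁵ m): λ is 1e+03× this size

The wavelength is between nuclear and atomic scales.

This wavelength is appropriate for probing atomic structure but too large for nuclear physics experiments.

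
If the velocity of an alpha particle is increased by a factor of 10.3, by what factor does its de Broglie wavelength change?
The wavelength decreases by a factor of 10.3.

From λ = h/(mv), the wavelength is inversely proportional to velocity:

λ ∝ 1/v

If v → 10.3v, then λ → λ/10.3

When velocity is increased by a factor of 10.3, the wavelength decreases by a factor of 10.3.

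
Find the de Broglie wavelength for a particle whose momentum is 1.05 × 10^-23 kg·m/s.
6.31 × 10^-11 m

Using the de Broglie relation λ = h/p:

λ = h/p
λ = (6.626 × 10^-34 J·s) / (1.05 × 10^-23 kg·m/s)
λ = 6.31 × 10^-11 m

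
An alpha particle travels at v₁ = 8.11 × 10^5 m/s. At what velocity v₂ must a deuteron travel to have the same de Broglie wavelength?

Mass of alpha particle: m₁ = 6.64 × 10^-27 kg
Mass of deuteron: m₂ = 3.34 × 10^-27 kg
v₂ = 1.61 × 10^6 m/s

For equal de Broglie wavelengths: λ₁ = λ₂

h/(m₁v₁) = h/(m₂v₂)
m₁v₁ = m₂v₂
v₂ = v₁ · (m₁/m₂)

v₂ = 8.11 × 10^5 m/s × (6.64 × 10^-27 kg / 3.34 × 10^-27 kg)
v₂ = 1.61 × 10^6 m/s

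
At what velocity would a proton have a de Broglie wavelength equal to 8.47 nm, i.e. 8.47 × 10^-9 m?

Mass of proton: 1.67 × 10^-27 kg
4.68 × 10^1 m/s

From λ = h/(mv), solve for v:

v = h/(mλ)
v = (6.626 × 10^-34 J·s) / (1.67 × 10^-27 kg × 8.47 × 10^-9 m)
v = 4.68 × 10^1 m/s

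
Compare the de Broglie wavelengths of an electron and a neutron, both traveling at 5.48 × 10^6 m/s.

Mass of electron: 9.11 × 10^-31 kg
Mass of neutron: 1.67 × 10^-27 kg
The electron has the longer wavelength.

Using λ = h/(mv), since both particles have the same velocity, the wavelength depends only on mass.

For electron: λ₁ = h/(m₁v) = 1.33 × 10^-10 m
For neutron: λ₂ = h/(m₂v) = 7.24 × 10^-14 m

Since λ ∝ 1/m at constant velocity, the lighter particle has the longer wavelength.

The electron has the longer de Broglie wavelength.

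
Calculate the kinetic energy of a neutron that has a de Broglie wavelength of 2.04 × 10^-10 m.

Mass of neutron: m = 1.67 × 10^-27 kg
3.16 × 10^-21 J (or 0.0197 eV)

From λ = h/√(2mKE), we solve for KE:

λ² = h²/(2mKE)
KE = h²/(2mλ²)
KE = (6.626 × 10^-34 J·s)² / (2 × 1.67 × 10^-27 kg × (2.04 × 10^-10 m)²)
KE = 3.16 × 10^-21 J
KE = 0.0197 eV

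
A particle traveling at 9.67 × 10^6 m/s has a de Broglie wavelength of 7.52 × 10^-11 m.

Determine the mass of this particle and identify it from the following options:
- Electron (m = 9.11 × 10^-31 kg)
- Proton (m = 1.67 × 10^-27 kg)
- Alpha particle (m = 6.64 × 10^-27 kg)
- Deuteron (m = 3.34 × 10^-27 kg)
The particle is an electron.

From λ = h/(mv), solve for mass:

m = h/(λv)
m = (6.626 × 10^-34 J·s) / (7.52 × 10^-11 m × 9.67 × 10^6 m/s)
m = 9.11 × 10^-31 kg

Comparing with the listed masses, this is closest to an electron.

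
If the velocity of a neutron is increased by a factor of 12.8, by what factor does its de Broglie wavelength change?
The wavelength decreases by a factor of 12.8.

From λ = h/(mv), the wavelength is inversely proportional to velocity:

λ ∝ 1/v

If v → 12.8v, then λ → λ/12.8

When velocity is increased by a factor of 12.8, the wavelength decreases by a factor of 12.8.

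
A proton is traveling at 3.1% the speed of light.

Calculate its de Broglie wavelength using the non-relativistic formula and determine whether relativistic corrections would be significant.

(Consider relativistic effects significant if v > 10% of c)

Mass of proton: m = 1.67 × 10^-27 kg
No, relativistic corrections are not needed.

Using the non-relativistic de Broglie formula λ = h/(mv):

v = 3.1% × c = 9.294 × 10^6 m/s

λ = h/(mv)
λ = (6.626 × 10^-34 J·s) / (1.67 × 10^-27 kg × 9.294 × 10^6 m/s)
λ = 4.27 × 10^-14 m

Since v = 3.1% of c < 10% of c, relativistic corrections are NOT significant and this non-relativistic result is a good approximation.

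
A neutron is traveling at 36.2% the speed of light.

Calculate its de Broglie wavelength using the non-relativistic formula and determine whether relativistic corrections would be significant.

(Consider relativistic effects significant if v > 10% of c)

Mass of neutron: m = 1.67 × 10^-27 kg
Yes, relativistic corrections are needed.

Using the non-relativistic de Broglie formula λ = h/(mv):

v = 36.2% × c = 1.085 × 10^8 m/s

λ = h/(mv)
λ = (6.626 × 10^-34 J·s) / (1.67 × 10^-27 kg × 1.085 × 10^8 m/s)
λ = 3.66 × 10^-15 m

Since v = 36.2% of c > 10% of c, relativistic corrections ARE significant and the actual wavelength would differ from this non-relativistic estimate.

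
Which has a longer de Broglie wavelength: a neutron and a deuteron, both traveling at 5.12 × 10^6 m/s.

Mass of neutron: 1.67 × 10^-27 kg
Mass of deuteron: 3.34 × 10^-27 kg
The neutron has the longer wavelength.

Using λ = h/(mv), since both particles have the same velocity, the wavelength depends only on mass.

For neutron: λ₁ = h/(m₁v) = 7.75 × 10^-14 m
For deuteron: λ₂ = h/(m₂v) = 3.87 × 10^-14 m

Since λ ∝ 1/m at constant velocity, the lighter particle has the longer wavelength.

The neutron has the longer de Broglie wavelength.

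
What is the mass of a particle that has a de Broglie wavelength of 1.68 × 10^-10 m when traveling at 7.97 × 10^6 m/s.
4.95 × 10^-31 kg

From the de Broglie relation λ = h/(mv), we solve for m:

m = h/(λv)
m = (6.626 × 10^-34 J·s) / (1.68 × 10^-10 m × 7.97 × 10^6 m/s)
m = 4.95 × 10^-31 kg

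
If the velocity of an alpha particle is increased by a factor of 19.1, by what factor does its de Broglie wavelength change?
The wavelength decreases by a factor of 19.1.

From λ = h/(mv), the wavelength is inversely proportional to velocity:

λ ∝ 1/v

If v → 19.1v, then λ → λ/19.1

When velocity is increased by a factor of 19.1, the wavelength decreases by a factor of 19.1.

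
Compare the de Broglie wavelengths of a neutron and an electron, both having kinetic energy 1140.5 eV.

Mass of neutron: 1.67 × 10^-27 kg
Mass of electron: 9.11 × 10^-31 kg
The electron has the longer wavelength.

Using λ = h/√(2mKE):

For neutron: λ₁ = h/√(2m₁KE) = 8.48 × 10^-13 m
For electron: λ₂ = h/√(2m₂KE) = 3.63 × 10^-11 m

Since λ ∝ 1/√m at constant kinetic energy, the lighter particle has the longer wavelength.

The electron has the longer de Broglie wavelength.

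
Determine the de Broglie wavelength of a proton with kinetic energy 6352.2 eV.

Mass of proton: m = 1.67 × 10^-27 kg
3.59 × 10^-13 m

Using λ = h/√(2mKE):

First convert KE to Joules: KE = 6352.2 eV = 1.018 × 10^-15 J

λ = h/√(2mKE)
λ = (6.626 × 10^-34 J·s) / √(2 × 1.67 × 10^-27 kg × 1.018 × 10^-15 J)
λ = 3.59 × 10^-13 m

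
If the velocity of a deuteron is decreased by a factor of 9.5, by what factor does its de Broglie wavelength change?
The wavelength increases by a factor of 9.5.

From λ = h/(mv), the wavelength is inversely proportional to velocity:

λ ∝ 1/v

If v → v/9.5, then λ → 9.5λ

When velocity is decreased by a factor of 9.5, the wavelength increases by a factor of 9.5.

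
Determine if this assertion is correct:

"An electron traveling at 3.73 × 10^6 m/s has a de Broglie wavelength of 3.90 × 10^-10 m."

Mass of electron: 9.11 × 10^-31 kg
False

The claim is incorrect.

Using λ = h/(mv):
λ = (6.626 × 10^-34 J·s) / (9.11 × 10^-31 kg × 3.73 × 10^6 m/s)
λ = 1.95 × 10^-10 m

The actual wavelength differs from the claimed 3.90 × 10^-10 m.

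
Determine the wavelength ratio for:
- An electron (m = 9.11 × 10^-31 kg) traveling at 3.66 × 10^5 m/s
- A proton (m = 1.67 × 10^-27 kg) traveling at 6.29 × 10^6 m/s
λ₁/λ₂ = 3.15 × 10^4

Using λ = h/(mv):

λ₁ = h/(m₁v₁) = 1.99 × 10^-9 m
λ₂ = h/(m₂v₂) = 6.31 × 10^-14 m

Ratio λ₁/λ₂ = (m₂v₂)/(m₁v₁)
         = (1.67 × 10^-27 kg × 6.29 × 10^6 m/s) / (9.11 × 10^-31 kg × 3.66 × 10^5 m/s)
         = 3.15 × 10^4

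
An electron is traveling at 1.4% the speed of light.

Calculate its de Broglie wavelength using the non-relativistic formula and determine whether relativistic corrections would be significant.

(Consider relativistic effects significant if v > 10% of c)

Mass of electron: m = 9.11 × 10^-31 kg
No, relativistic corrections are not needed.

Using the non-relativistic de Broglie formula λ = h/(mv):

v = 1.4% × c = 4.197 × 10^6 m/s

λ = h/(mv)
λ = (6.626 × 10^-34 J·s) / (9.11 × 10^-31 kg × 4.197 × 10^6 m/s)
λ = 1.73 × 10^-10 m

Since v = 1.4% of c < 10% of c, relativistic corrections are NOT significant and this non-relativistic result is a good approximation.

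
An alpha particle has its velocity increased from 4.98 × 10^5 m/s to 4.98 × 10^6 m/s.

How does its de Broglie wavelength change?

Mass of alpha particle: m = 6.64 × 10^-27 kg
The wavelength decreases by a factor of 10.

Using λ = h/(mv):

Initial wavelength: λ₁ = h/(mv₁) = 2.00 × 10^-13 m
Final wavelength: λ₂ = h/(mv₂) = 2.00 × 10^-14 m

Since λ ∝ 1/v, when velocity increases by a factor of 10, the wavelength decreases by a factor of 10.

λ₂/λ₁ = v₁/v₂ = 1/10

The wavelength decreases by a factor of 10.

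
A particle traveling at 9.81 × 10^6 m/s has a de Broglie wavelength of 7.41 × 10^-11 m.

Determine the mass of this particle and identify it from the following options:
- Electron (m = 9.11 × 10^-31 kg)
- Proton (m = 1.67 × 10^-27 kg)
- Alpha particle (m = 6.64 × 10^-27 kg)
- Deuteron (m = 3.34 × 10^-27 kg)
The particle is an electron.

From λ = h/(mv), solve for mass:

m = h/(λv)
m = (6.626 × 10^-34 J·s) / (7.41 × 10^-11 m × 9.81 × 10^6 m/s)
m = 9.12 × 10^-31 kg

Comparing with the listed masses, this is closest to an electron.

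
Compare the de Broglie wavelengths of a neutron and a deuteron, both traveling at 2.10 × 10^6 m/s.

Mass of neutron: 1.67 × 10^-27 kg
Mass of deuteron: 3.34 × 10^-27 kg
The neutron has the longer wavelength.

Using λ = h/(mv), since both particles have the same velocity, the wavelength depends only on mass.

For neutron: λ₁ = h/(m₁v) = 1.89 × 10^-13 m
For deuteron: λ₂ = h/(m₂v) = 9.45 × 10^-14 m

Since λ ∝ 1/m at constant velocity, the lighter particle has the longer wavelength.

The neutron has the longer de Broglie wavelength.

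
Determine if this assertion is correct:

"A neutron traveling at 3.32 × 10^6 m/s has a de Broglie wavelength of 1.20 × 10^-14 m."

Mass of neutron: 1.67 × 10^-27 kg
False

The claim is incorrect.

Using λ = h/(mv):
λ = (6.626 × 10^-34 J·s) / (1.67 × 10^-27 kg × 3.32 × 10^6 m/s)
λ = 1.20 × 10^-13 m

The actual wavelength differs from the claimed 1.20 × 10^-14 m.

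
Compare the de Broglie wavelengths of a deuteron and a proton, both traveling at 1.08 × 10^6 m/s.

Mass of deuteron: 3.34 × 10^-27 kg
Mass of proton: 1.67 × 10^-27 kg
The proton has the longer wavelength.

Using λ = h/(mv), since both particles have the same velocity, the wavelength depends only on mass.

For deuteron: λ₁ = h/(m₁v) = 1.84 × 10^-13 m
For proton: λ₂ = h/(m₂v) = 3.67 × 10^-13 m

Since λ ∝ 1/m at constant velocity, the lighter particle has the longer wavelength.

The proton has the longer de Broglie wavelength.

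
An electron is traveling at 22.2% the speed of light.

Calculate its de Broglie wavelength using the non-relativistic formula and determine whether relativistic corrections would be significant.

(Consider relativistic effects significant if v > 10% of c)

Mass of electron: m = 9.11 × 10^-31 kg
Yes, relativistic corrections are needed.

Using the non-relativistic de Broglie formula λ = h/(mv):

v = 22.2% × c = 6.655 × 10^7 m/s

λ = h/(mv)
λ = (6.626 × 10^-34 J·s) / (9.11 × 10^-31 kg × 6.655 × 10^7 m/s)
λ = 1.09 × 10^-11 m

Since v = 22.2% of c > 10% of c, relativistic corrections ARE significant and the actual wavelength would differ from this non-relativistic estimate.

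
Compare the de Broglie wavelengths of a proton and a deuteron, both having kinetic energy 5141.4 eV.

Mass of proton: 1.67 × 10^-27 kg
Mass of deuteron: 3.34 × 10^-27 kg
The proton has the longer wavelength.

Using λ = h/√(2mKE):

For proton: λ₁ = h/√(2m₁KE) = 3.99 × 10^-13 m
For deuteron: λ₂ = h/√(2m₂KE) = 2.82 × 10^-13 m

Since λ ∝ 1/√m at constant kinetic energy, the lighter particle has the longer wavelength.

The proton has the longer de Broglie wavelength.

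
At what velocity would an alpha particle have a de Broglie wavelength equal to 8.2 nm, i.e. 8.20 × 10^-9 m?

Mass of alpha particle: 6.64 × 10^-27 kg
1.22 × 10^1 m/s

From λ = h/(mv), solve for v:

v = h/(mλ)
v = (6.626 × 10^-34 J·s) / (6.64 × 10^-27 kg × 8.20 × 10^-9 m)
v = 1.22 × 10^1 m/s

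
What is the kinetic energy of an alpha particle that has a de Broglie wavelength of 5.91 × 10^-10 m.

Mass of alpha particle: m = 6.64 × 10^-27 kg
9.47 × 10^-23 J (or 5.91 × 10^-4 eV)

From λ = h/√(2mKE), we solve for KE:

λ² = h²/(2mKE)
KE = h²/(2mλ²)
KE = (6.626 × 10^-34 J·s)² / (2 × 6.64 × 10^-27 kg × (5.91 × 10^-10 m)²)
KE = 9.47 × 10^-23 J
KE = 5.91 × 10^-4 eV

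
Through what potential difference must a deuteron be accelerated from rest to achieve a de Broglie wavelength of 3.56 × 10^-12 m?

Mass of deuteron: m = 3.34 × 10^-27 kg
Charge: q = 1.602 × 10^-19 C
32.4 V

From λ = h/√(2mqV), we solve for V:

λ² = h²/(2mqV)
V = h²/(2mqλ²)
V = (6.626 × 10^-34 J·s)² / (2 × 3.34 × 10^-27 kg × 1.602 × 10^-19 C × (3.56 × 10^-12 m)²)
V = 32.4 V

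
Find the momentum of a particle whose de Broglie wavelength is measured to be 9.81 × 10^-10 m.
6.75 × 10^-25 kg·m/s

From the de Broglie relation λ = h/p, we solve for p:

p = h/λ
p = (6.626 × 10^-34 J·s) / (9.81 × 10^-10 m)
p = 6.75 × 10^-25 kg·m/s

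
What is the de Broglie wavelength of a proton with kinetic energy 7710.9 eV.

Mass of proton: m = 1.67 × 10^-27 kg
3.26 × 10^-13 m

Using λ = h/√(2mKE):

First convert KE to Joules: KE = 7710.9 eV = 1.235 × 10^-15 J

λ = h/√(2mKE)
λ = (6.626 × 10^-34 J·s) / √(2 × 1.67 × 10^-27 kg × 1.235 × 10^-15 J)
λ = 3.26 × 10^-13 m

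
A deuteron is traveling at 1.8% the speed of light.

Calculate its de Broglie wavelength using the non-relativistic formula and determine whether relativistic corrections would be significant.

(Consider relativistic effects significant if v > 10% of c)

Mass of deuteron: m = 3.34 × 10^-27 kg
No, relativistic corrections are not needed.

Using the non-relativistic de Broglie formula λ = h/(mv):

v = 1.8% × c = 5.396 × 10^6 m/s

λ = h/(mv)
λ = (6.626 × 10^-34 J·s) / (3.34 × 10^-27 kg × 5.396 × 10^6 m/s)
λ = 3.68 × 10^-14 m

Since v = 1.8% of c < 10% of c, relativistic corrections are NOT significant and this non-relativistic result is a good approximation.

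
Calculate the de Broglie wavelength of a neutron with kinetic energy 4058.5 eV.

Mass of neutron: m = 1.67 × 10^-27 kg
4.50 × 10^-13 m

Using λ = h/√(2mKE):

First convert KE to Joules: KE = 4058.5 eV = 6.502 × 10^-16 J

λ = h/√(2mKE)
λ = (6.626 × 10^-34 J·s) / √(2 × 1.67 × 10^-27 kg × 6.502 × 10^-16 J)
λ = 4.50 × 10^-13 m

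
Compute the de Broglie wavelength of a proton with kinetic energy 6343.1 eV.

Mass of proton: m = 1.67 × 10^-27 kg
3.60 × 10^-13 m

Using λ = h/√(2mKE):

First convert KE to Joules: KE = 6343.1 eV = 1.016 × 10^-15 J

λ = h/√(2mKE)
λ = (6.626 × 10^-34 J·s) / √(2 × 1.67 × 10^-27 kg × 1.016 × 10^-15 J)
λ = 3.60 × 10^-13 m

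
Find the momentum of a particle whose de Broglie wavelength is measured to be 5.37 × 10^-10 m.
1.23 × 10^-24 kg·m/s

From the de Broglie relation λ = h/p, we solve for p:

p = h/λ
p = (6.626 × 10^-34 J·s) / (5.37 × 10^-10 m)
p = 1.23 × 10^-24 kg·m/s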